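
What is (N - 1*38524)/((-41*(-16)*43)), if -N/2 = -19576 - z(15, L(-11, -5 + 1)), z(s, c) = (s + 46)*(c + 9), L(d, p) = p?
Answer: 619/14104 ≈ 0.043888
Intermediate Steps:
z(s, c) = (9 + c)*(46 + s) (z(s, c) = (46 + s)*(9 + c) = (9 + c)*(46 + s))
N = 39762 (N = -2*(-19576 - (414 + 9*15 + 46*(-5 + 1) + (-5 + 1)*15)) = -2*(-19576 - (414 + 135 + 46*(-4) - 4*15)) = -2*(-19576 - (414 + 135 - 184 - 60)) = -2*(-19576 - 1*305) = -2*(-19576 - 305) = -2*(-19881) = 39762)
(N - 1*38524)/((-41*(-16)*43)) = (39762 - 1*38524)/((-41*(-16)*43)) = (39762 - 38524)/((656*43)) = 1238/28208 = 1238*(1/28208) = 619/14104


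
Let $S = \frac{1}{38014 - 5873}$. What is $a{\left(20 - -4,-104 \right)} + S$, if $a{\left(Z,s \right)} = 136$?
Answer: $\frac{4371177}{32141} \approx 136.0$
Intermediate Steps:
$S = \frac{1}{32141} \approx 3.1113 \cdot 10^{-5}$
$a{\left(20 - -4,-104 \right)} + S = 136 + \frac{1}{32141} = \frac{4371177}{32141}$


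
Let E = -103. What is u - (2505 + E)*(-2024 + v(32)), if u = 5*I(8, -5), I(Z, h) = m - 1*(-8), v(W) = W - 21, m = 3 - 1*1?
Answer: 4835276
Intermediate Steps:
m = 2 (m = 3 - 1 = 2)
v(W) = -21 + W
I(Z, h) = 10 (I(Z, h) = 2 - 1*(-8) = 2 + 8 = 10)
u = 50 (u = 5*10 = 50)
u - (2505 + E)*(-2024 + v(32)) = 50 - (2505 - 103)*(-2024 + (-21 + 32)) = 50 - 2402*(-2024 + 11) = 50 - 2402*(-2013) = 50 - 1*(-4835226) = 50 + 4835226 = 4835276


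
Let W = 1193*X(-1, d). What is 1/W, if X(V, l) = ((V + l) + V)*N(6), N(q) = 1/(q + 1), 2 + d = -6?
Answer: -7/11930 ≈ -0.00058676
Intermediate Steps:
d = -8 (d = -2 - 6 = -8)
N(q) = 1/(1 + q)
X(V, l) = l/7 + 2*V/7 (X(V, l) = ((V + l) + V)/(1 + 6) = (l + 2*V)/7 = (l + 2*V)*(⅐) = l/7 + 2*V/7)
W = -11930/7 (W = 1193*((⅐)*(-8) + (2/7)*(-1)) = 1193*(-8/7 - 2/7) = 1193*(-10/7) = -11930/7 ≈ -1704.3)
1/W = 1/(-11930/7) = -7/11930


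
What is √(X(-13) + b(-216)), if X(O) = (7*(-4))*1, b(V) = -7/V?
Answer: I*√36246/36 ≈ 5.2884*I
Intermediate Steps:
X(O) = -28 (X(O) = -28*1 = -28)
√(X(-13) + b(-216)) = √(-28 - 7/(-216)) = √(-28 - 7*(-1/216)) = √(-28 + 7/216) = √(-6041/216) = I*√36246/36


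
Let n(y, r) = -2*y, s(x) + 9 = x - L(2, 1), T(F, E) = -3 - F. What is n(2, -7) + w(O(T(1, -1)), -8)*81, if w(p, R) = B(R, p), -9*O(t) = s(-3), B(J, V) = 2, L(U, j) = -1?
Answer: 158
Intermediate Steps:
s(x) = -8 + x (s(x) = -9 + (x - 1*(-1)) = -9 + (x + 1) = -9 + (1 + x) = -8 + x)
O(t) = 11/9 (O(t) = -(-8 - 3)/9 = -1/9*(-11) = 11/9)
w(p, R) = 2
n(2, -7) + w(O(T(1, -1)), -8)*81 = -2*2 + 2*81 = -4 + 162 = 158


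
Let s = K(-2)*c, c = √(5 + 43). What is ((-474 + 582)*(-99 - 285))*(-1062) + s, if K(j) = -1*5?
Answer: 44043264 - 20*√3 ≈ 4.4043e+7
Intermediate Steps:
K(j) = -5
c = 4*√3 (c = √48 = 4*√3 ≈ 6.9282)
s = -20*√3 ≈ -34.641
((-474 + 582)*(-99 - 285))*(-1062) + s = ((-474 + 582)*(-99 - 285))*(-1062) - 20*√3 = (108*(-384))*(-1062) - 20*√3 = -41472*(-1062) - 20*√3 = 44043264 - 20*√3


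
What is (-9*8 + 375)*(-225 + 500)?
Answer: 83325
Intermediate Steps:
(-9*8 + 375)*(-225 + 500) = (-72 + 375)*275 = 303*275 = 83325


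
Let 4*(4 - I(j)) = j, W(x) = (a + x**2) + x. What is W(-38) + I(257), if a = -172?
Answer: 4695/4 ≈ 1173.8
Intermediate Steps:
W(x) = -172 + x + x**2 (W(x) = (-172 + x**2) + x = -172 + x + x**2)
I(j) = 4 - j/4
W(-38) + I(257) = (-172 - 38 + (-38)**2) + (4 - 1/4*257) = (-172 - 38 + 1444) + (4 - 257/4) = 1234 - 241/4 = 4695/4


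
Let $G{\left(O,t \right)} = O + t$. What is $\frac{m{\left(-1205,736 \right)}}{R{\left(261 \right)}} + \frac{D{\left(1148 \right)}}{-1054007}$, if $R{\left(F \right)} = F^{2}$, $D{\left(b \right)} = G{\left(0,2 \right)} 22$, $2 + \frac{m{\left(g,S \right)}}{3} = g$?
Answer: $- \frac{1273185557}{23933336949} \approx -0.053197$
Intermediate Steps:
$m{\left(g,S \right)} = -6 + 3 g$
$D{\left(b \right)} = 44$ ($D{\left(b \right)} = \left(0 + 2\right) 22 = 2 \cdot 22 = 44$)
$\frac{m{\left(-1205,736 \right)}}{R{\left(261 \right)}} + \frac{D{\left(1148 \right)}}{-1054007} = \frac{-6 + 3 \left(-1205\right)}{261^{2}} + \frac{44}{-1054007} = \frac{-6 - 3615}{68121} + 44 \left(- \frac{1}{1054007}\right) = \left(-3621\right) \frac{1}{68121} - \frac{44}{1054007} = - \frac{1207}{22707} - \frac{44}{1054007} = - \frac{1273185557}{23933336949}$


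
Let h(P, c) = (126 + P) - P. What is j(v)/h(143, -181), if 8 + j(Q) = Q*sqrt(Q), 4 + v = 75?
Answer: -4/63 + 71*sqrt(71)/126 ≈ 4.6846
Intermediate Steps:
v = 71 (v = -4 + 75 = 71)
h(P, c) = 126
j(Q) = -8 + Q**(3/2) (j(Q) = -8 + Q*sqrt(Q) = -8 + Q**(3/2))
j(v)/h(143, -181) = (-8 + 71**(3/2))/126 = (-8 + 71*sqrt(71))*(1/126) = -4/63 + 71*sqrt(71)/126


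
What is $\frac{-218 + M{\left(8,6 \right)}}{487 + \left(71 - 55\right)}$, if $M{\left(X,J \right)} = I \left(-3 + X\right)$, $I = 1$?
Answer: $- \frac{213}{503} \approx -0.42346$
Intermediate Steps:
$M{\left(X,J \right)} = -3 + X$ ($M{\left(X,J \right)} = 1 \left(-3 + X\right) = -3 + X$)
$\frac{-218 + M{\left(8,6 \right)}}{487 + \left(71 - 55\right)} = \frac{-218 + \left(-3 + 8\right)}{487 + \left(71 - 55\right)} = \frac{-218 + 5}{487 + 16} = - \frac{213}{503}$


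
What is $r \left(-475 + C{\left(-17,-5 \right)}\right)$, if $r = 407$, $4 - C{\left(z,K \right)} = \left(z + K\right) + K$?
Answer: $-180708$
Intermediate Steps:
$C{\left(z,K \right)} = 4 - z - 2 K$ ($C{\left(z,K \right)} = 4 - \left(\left(z + K\right) + K\right) = 4 - \left(\left(K + z\right) + K\right) = 4 - \left(z + 2 K\right) = 4 - z - 2 K$)
$r \left(-475 + C{\left(-17,-5 \right)}\right) = 407 \left(-475 - -31\right) = 407 \left(-475 + \left(4 + 17 + 10\right)\right) = 407 \left(-475 + 31\right) = 407 \left(-444\right) = -180708$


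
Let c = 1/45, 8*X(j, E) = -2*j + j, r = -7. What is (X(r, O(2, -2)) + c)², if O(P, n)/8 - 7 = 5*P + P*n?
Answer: 104329/129600 ≈ 0.80501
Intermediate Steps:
O(P, n) = 56 + 40*P + 8*P*n (O(P, n) = 56 + 8*(5*P + P*n) = 56 + (40*P + 8*P*n) = 56 + 40*P + 8*P*n)
X(j, E) = -j/8 (X(j, E) = (-2*j + j)/8 = (-j)/8 = -j/8)
c = 1/45 ≈ 0.022222
(X(r, O(2, -2)) + c)² = (-⅛*(-7) + 1/45)² = (7/8 + 1/45)² = (323/360)² = 104329/129600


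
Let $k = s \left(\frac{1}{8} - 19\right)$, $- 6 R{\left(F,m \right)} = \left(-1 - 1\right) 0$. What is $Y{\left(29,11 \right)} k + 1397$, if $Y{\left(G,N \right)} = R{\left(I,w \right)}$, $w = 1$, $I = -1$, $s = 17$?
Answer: $1397$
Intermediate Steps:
$R{\left(F,m \right)} = 0$ ($R{\left(F,m \right)} = - \frac{\left(-1 - 1\right) 0}{6} = - \frac{\left(-2\right) 0}{6} = \left(- \frac{1}{6}\right) 0 = 0$)
$Y{\left(G,N \right)} = 0$
$k = - \frac{2567}{8}$ ($k = 17 \left(\frac{1}{8} - 19\right) = 17 \left(- \frac{151}{8}\right) = - \frac{2567}{8} \approx -320.88$)
$Y{\left(29,11 \right)} k + 1397 = 0 \left(- \frac{2567}{8}\right) + 1397 = 0 + 1397 = 1397$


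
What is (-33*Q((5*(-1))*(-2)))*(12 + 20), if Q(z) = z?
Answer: -10560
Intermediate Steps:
(-33*Q((5*(-1))*(-2)))*(12 + 20) = (-33*5*(-1)*(-2))*(12 + 20) = -(-165)*(-2)*32 = -33*10*32 = -330*32 = -10560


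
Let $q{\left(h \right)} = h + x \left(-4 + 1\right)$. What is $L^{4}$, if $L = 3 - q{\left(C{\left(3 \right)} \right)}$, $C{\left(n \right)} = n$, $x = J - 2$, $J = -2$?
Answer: $20736$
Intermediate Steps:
$x = -4$ ($x = -2 - 2 = -4$)
$q{\left(h \right)} = 12 + h$ ($q{\left(h \right)} = h - 4 \left(-4 + 1\right) = h - -12 = h + 12 = 12 + h$)
$L = -12$ ($L = 3 - \left(12 + 3\right) = 3 - 15 = -12$)
$L^{4} = \left(-12\right)^{4} = 20736$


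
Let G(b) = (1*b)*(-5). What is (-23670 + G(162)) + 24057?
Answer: -423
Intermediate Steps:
G(b) = -5*b (G(b) = b*(-5) = -5*b)
(-23670 + G(162)) + 24057 = (-23670 - 5*162) + 24057 = (-23670 - 810) + 24057 = -24480 + 24057 = -423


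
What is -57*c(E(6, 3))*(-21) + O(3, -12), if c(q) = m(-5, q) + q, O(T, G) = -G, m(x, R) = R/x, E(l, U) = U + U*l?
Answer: 100608/5 ≈ 20122.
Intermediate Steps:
c(q) = 4*q/5 (c(q) = q/(-5) + q = q*(-1/5) + q = -q/5 + q = 4*q/5)
-57*c(E(6, 3))*(-21) + O(3, -12) = -57*4*(3*(1 + 6))/5*(-21) - 1*(-12) = -57*4*(3*7)/5*(-21) + 12 = -57*(4/5)*21*(-21) + 12 = -4788*(-21)/5 + 12 = -57*(-1764/5) + 12 = 100548/5 + 12 = 100608/5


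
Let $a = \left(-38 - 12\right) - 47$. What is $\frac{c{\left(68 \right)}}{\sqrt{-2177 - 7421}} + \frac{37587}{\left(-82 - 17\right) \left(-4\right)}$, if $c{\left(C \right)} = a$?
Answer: $\frac{1139}{12} + \frac{97 i \sqrt{9598}}{9598} \approx 94.917 + 0.99011 i$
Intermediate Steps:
$a = -97$ ($a = -50 - 47 = -97$)
$c{\left(C \right)} = -97$
$\frac{c{\left(68 \right)}}{\sqrt{-2177 - 7421}} + \frac{37587}{\left(-82 - 17\right) \left(-4\right)} = - \frac{97}{\sqrt{-2177 - 7421}} + \frac{37587}{\left(-82 - 17\right) \left(-4\right)} = - \frac{97}{\sqrt{-9598}} + \frac{37587}{\left(-99\right) \left(-4\right)} = - \frac{97}{i \sqrt{9598}} + \frac{37587}{396} = - 97 \left(- \frac{i \sqrt{9598}}{9598}\right) + 37587 \cdot \frac{1}{396} = \frac{97 i \sqrt{9598}}{9598} + \frac{1139}{12} = \frac{1139}{12} + \frac{97 i \sqrt{9598}}{9598}$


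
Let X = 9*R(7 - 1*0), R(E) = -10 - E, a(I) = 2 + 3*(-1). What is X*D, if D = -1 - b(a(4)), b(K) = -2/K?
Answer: 459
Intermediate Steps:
a(I) = -1 (a(I) = 2 - 3 = -1)
X = -153 (X = 9*(-10 - (7 - 1*0)) = 9*(-10 - (7 + 0)) = 9*(-10 - 1*7) = 9*(-10 - 7) = 9*(-17) = -153)
D = -3 (D = -1 - (-2)/(-1) = -1 - (-2)*(-1) = -1 - 1*2 = -1 - 2 = -3)
X*D = -153*(-3) = 459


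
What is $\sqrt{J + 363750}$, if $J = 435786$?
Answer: $4 \sqrt{49971} \approx 894.17$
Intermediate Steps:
$\sqrt{J + 363750} = \sqrt{435786 + 363750} = \sqrt{799536} = 4 \sqrt{49971}$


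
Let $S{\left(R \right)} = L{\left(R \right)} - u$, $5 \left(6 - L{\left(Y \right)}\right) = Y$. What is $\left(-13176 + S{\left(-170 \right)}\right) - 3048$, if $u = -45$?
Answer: $-16139$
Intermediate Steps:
$L{\left(Y \right)} = 6 - \frac{Y}{5}$
$S{\left(R \right)} = 51 - \frac{R}{5}$ ($S{\left(R \right)} = \left(6 - \frac{R}{5}\right) - -45 = \left(6 - \frac{R}{5}\right) + 45 = 51 - \frac{R}{5}$)
$\left(-13176 + S{\left(-170 \right)}\right) - 3048 = \left(-13176 + \left(51 - -34\right)\right) - 3048 = \left(-13176 + \left(51 + 34\right)\right) - 3048 = \left(-13176 + 85\right) - 3048 = -13091 - 3048 = -16139$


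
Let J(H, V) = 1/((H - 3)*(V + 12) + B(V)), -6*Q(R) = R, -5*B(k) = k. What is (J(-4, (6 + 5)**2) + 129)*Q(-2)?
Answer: 616099/14328 ≈ 43.000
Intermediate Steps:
B(k) = -k/5
Q(R) = -R/6
J(H, V) = 1/(-V/5 + (-3 + H)*(12 + V)) (J(H, V) = 1/((H - 3)*(V + 12) - V/5) = 1/((-3 + H)*(12 + V) - V/5) = 1/(-V/5 + (-3 + H)*(12 + V)))
(J(-4, (6 + 5)**2) + 129)*Q(-2) = (5/(-180 - 16*(6 + 5)**2 + 60*(-4) + 5*(-4)*(6 + 5)**2) + 129)*(-1/6*(-2)) = (5/(-180 - 16*11**2 - 240 + 5*(-4)*11**2) + 129)*(1/3) = (5/(-180 - 16*121 - 240 + 5*(-4)*121) + 129)*(1/3) = (5/(-180 - 1936 - 240 - 2420) + 129)*(1/3) = (5/(-4776) + 129)*(1/3) = (5*(-1/4776) + 129)*(1/3) = (-5/4776 + 129)*(1/3) = (616099/4776)*(1/3) = 616099/14328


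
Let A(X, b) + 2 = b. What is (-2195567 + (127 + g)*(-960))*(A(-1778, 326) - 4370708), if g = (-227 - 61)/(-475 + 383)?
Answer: 233253167357264/23 ≈ 1.0141e+13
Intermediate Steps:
g = 72/23 (g = -288/(-92) = -288*(-1/92) = 72/23 ≈ 3.1304)
A(X, b) = -2 + b
(-2195567 + (127 + g)*(-960))*(A(-1778, 326) - 4370708) = (-2195567 + (127 + 72/23)*(-960))*((-2 + 326) - 4370708) = (-2195567 + (2993/23)*(-960))*(324 - 4370708) = (-2195567 - 2873280/23)*(-4370384) = -53371321/23*(-4370384) = 233253167357264/23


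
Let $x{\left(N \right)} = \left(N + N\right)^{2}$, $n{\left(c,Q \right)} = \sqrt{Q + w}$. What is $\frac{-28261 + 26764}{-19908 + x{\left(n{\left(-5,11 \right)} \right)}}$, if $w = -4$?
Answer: $\frac{1497}{19880} \approx 0.075302$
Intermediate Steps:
$n{\left(c,Q \right)} = \sqrt{-4 + Q}$ ($n{\left(c,Q \right)} = \sqrt{Q - 4} = \sqrt{-4 + Q}$)
$x{\left(N \right)} = 4 N^{2}$ ($x{\left(N \right)} = \left(2 N\right)^{2} = 4 N^{2}$)
$\frac{-28261 + 26764}{-19908 + x{\left(n{\left(-5,11 \right)} \right)}} = \frac{-28261 + 26764}{-19908 + 4 \left(\sqrt{-4 + 11}\right)^{2}} = - \frac{1497}{-19908 + 4 \left(\sqrt{7}\right)^{2}} = - \frac{1497}{-19908 + 4 \cdot 7} = - \frac{1497}{-19908 + 28} = - \frac{1497}{-19880} = \left(-1497\right) \left(- \frac{1}{19880}\right) = \frac{1497}{19880}$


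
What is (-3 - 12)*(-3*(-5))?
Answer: -225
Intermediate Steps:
(-3 - 12)*(-3*(-5)) = -15*15 = -225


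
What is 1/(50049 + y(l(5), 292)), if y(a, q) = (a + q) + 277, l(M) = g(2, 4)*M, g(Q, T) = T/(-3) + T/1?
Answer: 3/151894 ≈ 1.9751e-5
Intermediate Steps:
g(Q, T) = 2*T/3 (g(Q, T) = T*(-1/3) + T*1 = -T/3 + T = 2*T/3)
l(M) = 8*M/3 (l(M) = ((2/3)*4)*M = 8*M/3)
y(a, q) = 277 + a + q
1/(50049 + y(l(5), 292)) = 1/(50049 + (277 + (8/3)*5 + 292)) = 1/(50049 + (277 + 40/3 + 292)) = 1/(50049 + 1747/3) = 1/(151894/3) = 3/151894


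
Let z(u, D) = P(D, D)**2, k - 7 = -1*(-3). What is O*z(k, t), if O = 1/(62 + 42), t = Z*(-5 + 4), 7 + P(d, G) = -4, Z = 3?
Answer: 121/104 ≈ 1.1635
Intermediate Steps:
P(d, G) = -11 (P(d, G) = -7 - 4 = -11)
t = -3 (t = 3*(-5 + 4) = 3*(-1) = -3)
O = 1/104 ≈ 0.0096154
k = 10 (k = 7 - 1*(-3) = 7 + 3 = 10)
z(u, D) = 121 (z(u, D) = (-11)**2 = 121)
O*z(k, t) = (1/104)*121 = 121/104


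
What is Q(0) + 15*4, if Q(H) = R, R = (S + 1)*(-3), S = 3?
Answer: 48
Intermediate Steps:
R = -12 (R = (3 + 1)*(-3) = 4*(-3) = -12)
Q(H) = -12
Q(0) + 15*4 = -12 + 15*4 = -12 + 60 = 48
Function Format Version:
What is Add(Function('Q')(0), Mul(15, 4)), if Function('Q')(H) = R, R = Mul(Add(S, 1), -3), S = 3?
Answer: 48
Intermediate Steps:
R = -12 (R = Mul(Add(3, 1), -3) = Mul(4, -3) = -12)
Function('Q')(H) = -12
Add(Function('Q')(0), Mul(15, 4)) = Add(-12, Mul(15, 4)) = Add(-12, 60) = 48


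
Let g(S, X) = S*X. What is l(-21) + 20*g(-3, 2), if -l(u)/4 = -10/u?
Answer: -2560/21 ≈ -121.90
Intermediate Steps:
l(u) = 40/u (l(u) = -(-40)/u = 40/u)
l(-21) + 20*g(-3, 2) = 40/(-21) + 20*(-3*2) = 40*(-1/21) + 20*(-6) = -40/21 - 120 = -2560/21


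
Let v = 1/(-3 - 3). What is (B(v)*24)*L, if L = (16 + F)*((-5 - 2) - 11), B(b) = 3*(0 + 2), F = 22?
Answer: -98496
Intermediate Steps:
v = -⅙ (v = 1/(-6) = -⅙ ≈ -0.16667)
B(b) = 6 (B(b) = 3*2 = 6)
L = -684 (L = (16 + 22)*((-5 - 2) - 11) = 38*(-7 - 11) = 38*(-18) = -684)
(B(v)*24)*L = (6*24)*(-684) = 144*(-684) = -98496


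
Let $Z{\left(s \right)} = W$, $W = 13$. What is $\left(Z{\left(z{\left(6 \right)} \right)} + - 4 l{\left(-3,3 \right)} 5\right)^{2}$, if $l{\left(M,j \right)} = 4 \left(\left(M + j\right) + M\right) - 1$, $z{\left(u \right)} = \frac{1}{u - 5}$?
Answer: $74529$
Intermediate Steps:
$z{\left(u \right)} = \frac{1}{-5 + u}$
$l{\left(M,j \right)} = -1 + 4 j + 8 M$ ($l{\left(M,j \right)} = 4 \left(j + 2 M\right) - 1 = \left(4 j + 8 M\right) - 1 = -1 + 4 j + 8 M$)
$Z{\left(s \right)} = 13$
$\left(Z{\left(z{\left(6 \right)} \right)} + - 4 l{\left(-3,3 \right)} 5\right)^{2} = \left(13 + - 4 \left(-1 + 4 \cdot 3 + 8 \left(-3\right)\right) 5\right)^{2} = \left(13 + - 4 \left(-1 + 12 - 24\right) 5\right)^{2} = \left(13 + \left(-4\right) \left(-13\right) 5\right)^{2} = \left(13 + 52 \cdot 5\right)^{2} = \left(13 + 260\right)^{2} = 273^{2} = 74529$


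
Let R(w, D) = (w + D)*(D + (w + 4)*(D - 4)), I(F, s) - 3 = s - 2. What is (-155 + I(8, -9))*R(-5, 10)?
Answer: -3260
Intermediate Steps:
I(F, s) = 1 + s (I(F, s) = 3 + (s - 2) = 3 + (-2 + s) = 1 + s)
R(w, D) = (D + w)*(D + (-4 + D)*(4 + w)) (R(w, D) = (D + w)*(D + (4 + w)*(-4 + D)) = (D + w)*(D + (-4 + D)*(4 + w)))
(-155 + I(8, -9))*R(-5, 10) = (-155 + (1 - 9))*(-16*10 - 16*(-5) - 4*(-5)² + 5*10² + 10*(-5) + 10*(-5)² - 5*10²) = (-155 - 8)*(-160 + 80 - 4*25 + 5*100 - 50 + 10*25 - 5*100) = -163*(-160 + 80 - 100 + 500 - 50 + 250 - 500) = -163*20 = -3260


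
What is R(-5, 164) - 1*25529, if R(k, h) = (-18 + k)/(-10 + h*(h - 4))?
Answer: -669625693/26230 ≈ -25529.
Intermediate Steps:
R(k, h) = (-18 + k)/(-10 + h*(-4 + h))
R(-5, 164) - 1*25529 = (18 - 1*(-5))/(10 - 1*164² + 4*164) - 1*25529 = (18 + 5)/(10 - 1*26896 + 656) - 25529 = 23/(10 - 26896 + 656) - 25529 = 23/(-26230) - 25529 = -1/26230*23 - 25529 = -23/26230 - 25529 = -669625693/26230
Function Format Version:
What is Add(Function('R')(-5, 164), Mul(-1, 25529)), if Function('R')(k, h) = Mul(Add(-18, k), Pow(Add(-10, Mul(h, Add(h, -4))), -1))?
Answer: Rational(-669625693, 26230) ≈ -25529.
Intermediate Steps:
Function('R')(k, h) = Mul(Pow(Add(-10, Mul(h, Add(-4, h))), -1), Add(-18, k)) (Function('R')(k, h) = Mul(Add(-18, k), Pow(Add(-10, Mul(h, Add(-4, h))), -1)) = Mul(Pow(Add(-10, Mul(h, Add(-4, h))), -1), Add(-18, k)))
Add(Function('R')(-5, 164), Mul(-1, 25529)) = Add(Mul(Pow(Add(10, Mul(-1, Pow(164, 2)), Mul(4, 164)), -1), Add(18, Mul(-1, -5))), Mul(-1, 25529)) = Add(Mul(Pow(Add(10, Mul(-1, 26896), 656), -1), Add(18, 5)), -25529) = Add(Mul(Pow(Add(10, -26896, 656), -1), 23), -25529) = Add(Mul(Pow(-26230, -1), 23), -25529) = Add(Mul(Rational(-1, 26230), 23), -25529) = Add(Rational(-23, 26230), -25529) = Rational(-669625693, 26230)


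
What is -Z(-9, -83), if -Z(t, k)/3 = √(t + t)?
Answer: 9*I*√2 ≈ 12.728*I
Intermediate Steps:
Z(t, k) = -3*√2*√t (Z(t, k) = -3*√(t + t) = -3*√2*√t)
-Z(-9, -83) = -(-3)*√2*√(-9) = -(-3)*√2*3*I = -(-9)*I*√2 = 9*I*√2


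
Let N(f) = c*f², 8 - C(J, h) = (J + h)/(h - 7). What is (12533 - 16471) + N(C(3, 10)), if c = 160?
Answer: -16082/9 ≈ -1786.9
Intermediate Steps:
C(J, h) = 8 - (J + h)/(-7 + h) (C(J, h) = 8 - (J + h)/(h - 7) = 8 - (J + h)/(-7 + h))
N(f) = 160*f²
(12533 - 16471) + N(C(3, 10)) = (12533 - 16471) + 160*((-56 - 1*3 + 7*10)/(-7 + 10))² = -3938 + 160*((-56 - 3 + 70)/3)² = -3938 + 160*((⅓)*11)² = -3938 + 160*(11/3)² = -3938 + 160*(121/9) = -3938 + 19360/9 = -16082/9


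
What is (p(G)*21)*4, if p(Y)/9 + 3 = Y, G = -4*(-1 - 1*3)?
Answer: 9828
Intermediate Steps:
G = 16 (G = -4*(-1 - 3) = -4*(-4) = 16)
p(Y) = -27 + 9*Y
(p(G)*21)*4 = ((-27 + 9*16)*21)*4 = ((-27 + 144)*21)*4 = (117*21)*4 = 2457*4 = 9828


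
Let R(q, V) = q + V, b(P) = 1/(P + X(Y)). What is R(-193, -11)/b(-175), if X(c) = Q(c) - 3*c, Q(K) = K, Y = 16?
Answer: 42228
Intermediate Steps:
X(c) = -2*c (X(c) = c - 3*c = -2*c)
b(P) = 1/(-32 + P) (b(P) = 1/(P - 2*16) = 1/(P - 32) = 1/(-32 + P))
R(q, V) = V + q
R(-193, -11)/b(-175) = (-11 - 193)/(1/(-32 - 175)) = -204/(1/(-207)) = -204/(-1/207) = -204*(-207) = 42228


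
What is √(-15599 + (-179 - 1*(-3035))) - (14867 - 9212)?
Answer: -5655 + I*√12743 ≈ -5655.0 + 112.88*I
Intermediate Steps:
√(-15599 + (-179 - 1*(-3035))) - (14867 - 9212) = √(-15599 + (-179 + 3035)) - 1*5655 = √(-15599 + 2856) - 5655 = √(-12743) - 5655 = I*√12743 - 5655 = -5655 + I*√12743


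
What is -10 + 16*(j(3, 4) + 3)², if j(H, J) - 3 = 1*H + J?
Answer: 2694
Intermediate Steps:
j(H, J) = 3 + H + J (j(H, J) = 3 + (1*H + J) = 3 + (H + J) = 3 + H + J)
-10 + 16*(j(3, 4) + 3)² = -10 + 16*((3 + 3 + 4) + 3)² = -10 + 16*(10 + 3)² = -10 + 16*13² = -10 + 16*169 = -10 + 2704 = 2694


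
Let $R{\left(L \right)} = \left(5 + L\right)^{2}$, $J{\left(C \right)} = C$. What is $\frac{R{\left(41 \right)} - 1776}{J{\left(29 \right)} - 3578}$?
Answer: $- \frac{340}{3549} \approx -0.095802$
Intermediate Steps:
$\frac{R{\left(41 \right)} - 1776}{J{\left(29 \right)} - 3578} = \frac{\left(5 + 41\right)^{2} - 1776}{29 - 3578} = \frac{46^{2} - 1776}{-3549} = \left(2116 - 1776\right) \left(- \frac{1}{3549}\right) = 340 \left(- \frac{1}{3549}\right) = - \frac{340}{3549}$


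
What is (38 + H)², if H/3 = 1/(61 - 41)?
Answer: 582169/400 ≈ 1455.4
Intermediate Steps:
H = 3/20 (H = 3/(61 - 41) = 3/20 ≈ 0.15000)
(38 + H)² = (38 + 3/20)² = (763/20)² = 582169/400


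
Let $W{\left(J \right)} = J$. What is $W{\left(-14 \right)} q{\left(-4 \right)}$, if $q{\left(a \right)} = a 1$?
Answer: $56$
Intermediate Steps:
$q{\left(a \right)} = a$
$W{\left(-14 \right)} q{\left(-4 \right)} = \left(-14\right) \left(-4\right) = 56$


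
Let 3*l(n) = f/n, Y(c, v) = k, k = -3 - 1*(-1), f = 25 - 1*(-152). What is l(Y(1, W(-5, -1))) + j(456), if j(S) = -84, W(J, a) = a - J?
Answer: -227/2 ≈ -113.50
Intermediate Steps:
f = 177 (f = 25 + 152 = 177)
k = -2 (k = -3 + 1 = -2)
Y(c, v) = -2
l(n) = 59/n (l(n) = (177/n)/3 = 59/n)
l(Y(1, W(-5, -1))) + j(456) = 59/(-2) - 84 = 59*(-½) - 84 = -59/2 - 84 = -227/2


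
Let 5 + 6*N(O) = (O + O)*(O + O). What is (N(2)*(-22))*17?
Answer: -2057/3 ≈ -685.67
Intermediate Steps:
N(O) = -⅚ + 2*O²/3 (N(O) = -⅚ + ((O + O)*(O + O))/6 = -⅚ + ((2*O)*(2*O))/6 = -⅚ + (4*O²)/6 = -⅚ + 2*O²/3)
(N(2)*(-22))*17 = ((-⅚ + (⅔)*2²)*(-22))*17 = ((-⅚ + (⅔)*4)*(-22))*17 = ((-⅚ + 8/3)*(-22))*17 = ((11/6)*(-22))*17 = -121/3*17 = -2057/3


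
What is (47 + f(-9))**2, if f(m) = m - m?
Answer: 2209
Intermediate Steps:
f(m) = 0
(47 + f(-9))**2 = (47 + 0)**2 = 47**2 = 2209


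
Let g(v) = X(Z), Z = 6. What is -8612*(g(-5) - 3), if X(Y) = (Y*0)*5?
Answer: 25836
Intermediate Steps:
X(Y) = 0 (X(Y) = 0*5 = 0)
g(v) = 0
-8612*(g(-5) - 3) = -8612*(0 - 3) = -8612*(-3) = 25836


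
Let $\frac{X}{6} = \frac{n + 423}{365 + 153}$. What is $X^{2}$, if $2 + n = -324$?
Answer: $\frac{84681}{67081} \approx 1.2624$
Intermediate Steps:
$n = -326$ ($n = -2 - 324 = -326$)
$X = \frac{291}{259}$ ($X = 6 \frac{-326 + 423}{365 + 153} = 6 \cdot \frac{97}{518} = \frac{291}{259} \approx 1.1236$)
$X^{2} = \left(\frac{291}{259}\right)^{2} = \frac{84681}{67081}$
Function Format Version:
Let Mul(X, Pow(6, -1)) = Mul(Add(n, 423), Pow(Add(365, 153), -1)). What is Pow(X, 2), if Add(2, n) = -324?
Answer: Rational(84681, 67081) ≈ 1.2624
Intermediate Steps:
n = -326 (n = Add(-2, -324) = -326)
X = Rational(291, 259) (X = Mul(6, Mul(Add(-326, 423), Pow(Add(365, 153), -1))) = Mul(6, Mul(97, Pow(518, -1))) = Mul(6, Mul(97, Rational(1, 518))) = Mul(6, Rational(97, 518)) = Rational(291, 259) ≈ 1.1236)
Pow(X, 2) = Pow(Rational(291, 259), 2) = Rational(84681, 67081)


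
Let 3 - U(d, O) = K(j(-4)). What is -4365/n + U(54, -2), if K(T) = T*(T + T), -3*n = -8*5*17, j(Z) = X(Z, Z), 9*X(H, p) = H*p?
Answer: -248723/11016 ≈ -22.578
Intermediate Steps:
X(H, p) = H*p/9 (X(H, p) = (H*p)/9 = H*p/9)
j(Z) = Z**2/9 (j(Z) = Z*Z/9 = Z**2/9)
n = 680/3 (n = -(-8*5)*17/3 = -(-40)*17/3 = -1/3*(-680) = 680/3 ≈ 226.67)
K(T) = 2*T**2 (K(T) = T*(2*T) = 2*T**2)
U(d, O) = -269/81 (U(d, O) = 3 - 2*((1/9)*(-4)**2)**2 = 3 - 2*((1/9)*16)**2 = 3 - 2*(16/9)**2 = 3 - 2*256/81 = 3 - 1*512/81 = 3 - 512/81 = -269/81)
-4365/n + U(54, -2) = -4365/680/3 - 269/81 = -4365*3/680 - 269/81 = -2619/136 - 269/81 = -248723/11016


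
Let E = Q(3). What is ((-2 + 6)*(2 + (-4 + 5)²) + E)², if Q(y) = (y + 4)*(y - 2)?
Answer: 361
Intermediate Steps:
Q(y) = (-2 + y)*(4 + y) (Q(y) = (4 + y)*(-2 + y) = (-2 + y)*(4 + y))
E = 7 (E = -8 + 3² + 2*3 = -8 + 9 + 6 = 7)
((-2 + 6)*(2 + (-4 + 5)²) + E)² = ((-2 + 6)*(2 + (-4 + 5)²) + 7)² = (4*(2 + 1²) + 7)² = (4*(2 + 1) + 7)² = (4*3 + 7)² = (12 + 7)² = 19² = 361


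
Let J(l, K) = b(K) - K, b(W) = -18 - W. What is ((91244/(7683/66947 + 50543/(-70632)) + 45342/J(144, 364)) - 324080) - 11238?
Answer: -516336366127003073/1059706638745 ≈ -4.8724e+5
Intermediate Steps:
J(l, K) = -18 - 2*K (J(l, K) = (-18 - K) - K = -18 - 2*K)
((91244/(7683/66947 + 50543/(-70632)) + 45342/J(144, 364)) - 324080) - 11238 = ((91244/(7683/66947 + 50543/(-70632)) + 45342/(-18 - 2*364)) - 324080) - 11238 = ((91244/(7683*(1/66947) + 50543*(-1/70632)) + 45342/(-18 - 728)) - 324080) - 11238 = ((91244/(7683/66947 - 50543/70632) + 45342/(-746)) - 324080) - 11238 = ((91244/(-2841036565/4728600504) + 45342*(-1/746)) - 324080) - 11238 = ((91244*(-4728600504/2841036565) - 22671/373) - 324080) - 11238 = ((-431456424386976/2841036565 - 22671/373) - 324080) - 11238 = (-160997655436307163/1059706638745 - 324080) - 11238 = -504427382920786763/1059706638745 - 11238 = -516336366127003073/1059706638745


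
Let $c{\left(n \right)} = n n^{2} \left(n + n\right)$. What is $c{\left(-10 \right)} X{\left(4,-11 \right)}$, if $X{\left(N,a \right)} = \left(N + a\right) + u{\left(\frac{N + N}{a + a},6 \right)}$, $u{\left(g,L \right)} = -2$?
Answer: $-180000$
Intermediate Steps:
$X{\left(N,a \right)} = -2 + N + a$ ($X{\left(N,a \right)} = \left(N + a\right) - 2 = -2 + N + a$)
$c{\left(n \right)} = 2 n^{4}$ ($c{\left(n \right)} = n^{3} \cdot 2 n = 2 n^{4}$)
$c{\left(-10 \right)} X{\left(4,-11 \right)} = 2 \left(-10\right)^{4} \left(-2 + 4 - 11\right) = 2 \cdot 10000 \left(-9\right) = 20000 \left(-9\right) = -180000$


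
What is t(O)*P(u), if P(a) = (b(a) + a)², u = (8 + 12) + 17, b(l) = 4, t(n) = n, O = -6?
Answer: -10086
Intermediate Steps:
u = 37 (u = 20 + 17 = 37)
P(a) = (4 + a)²
t(O)*P(u) = -6*(4 + 37)² = -6*41² = -6*1681 = -10086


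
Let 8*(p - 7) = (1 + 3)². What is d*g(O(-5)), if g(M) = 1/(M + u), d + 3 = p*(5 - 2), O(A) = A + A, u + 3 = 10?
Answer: -8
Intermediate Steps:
p = 9 (p = 7 + (1 + 3)²/8 = 7 + (⅛)*4² = 7 + (⅛)*16 = 7 + 2 = 9)
u = 7 (u = -3 + 10 = 7)
O(A) = 2*A
d = 24 (d = -3 + 9*(5 - 2) = -3 + 9*3 = -3 + 27 = 24)
g(M) = 1/(7 + M) (g(M) = 1/(M + 7) = 1/(7 + M))
d*g(O(-5)) = 24/(7 + 2*(-5)) = 24/(7 - 10) = 24/(-3) = 24*(-⅓) = -8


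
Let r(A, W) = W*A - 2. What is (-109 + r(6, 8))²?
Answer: 3969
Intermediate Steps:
r(A, W) = -2 + A*W (r(A, W) = A*W - 2 = -2 + A*W)
(-109 + r(6, 8))² = (-109 + (-2 + 6*8))² = (-109 + (-2 + 48))² = (-109 + 46)² = (-63)² = 3969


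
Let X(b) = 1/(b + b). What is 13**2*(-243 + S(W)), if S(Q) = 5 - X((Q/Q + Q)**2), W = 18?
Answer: -29040453/722 ≈ -40222.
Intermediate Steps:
X(b) = 1/(2*b)
S(Q) = 5 - 1/(2*(1 + Q)**2) (S(Q) = 5 - 1/(2*((Q/Q + Q)**2)) = 5 - 1/(2*((1 + Q)**2)) = 5 - 1/(2*(1 + Q)**2))
13**2*(-243 + S(W)) = 13**2*(-243 + (5 - 1/(2*(1 + 18)**2))) = 169*(-243 + (5 - 1/2/19**2)) = 169*(-243 + (5 - 1/2*1/361)) = 169*(-243 + (5 - 1/722)) = 169*(-243 + 3609/722) = 169*(-171837/722) = -29040453/722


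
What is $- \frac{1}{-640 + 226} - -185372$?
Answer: $\frac{76744009}{414} \approx 1.8537 \cdot 10^{5}$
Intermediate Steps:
$- \frac{1}{-640 + 226} - -185372 = - \frac{1}{-414} + 185372 = \left(-1\right) \left(- \frac{1}{414}\right) + 185372 = \frac{1}{414} + 185372 = \frac{76744009}{414}$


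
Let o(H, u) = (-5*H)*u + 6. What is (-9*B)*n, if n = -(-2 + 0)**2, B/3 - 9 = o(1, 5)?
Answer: -1080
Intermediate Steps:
o(H, u) = 6 - 5*H*u (o(H, u) = -5*H*u + 6 = 6 - 5*H*u)
B = -30 (B = 27 + 3*(6 - 5*1*5) = 27 + 3*(6 - 25) = 27 + 3*(-19) = 27 - 57 = -30)
n = -4 (n = -1*(-2)**2 = -1*4 = -4)
(-9*B)*n = -9*(-30)*(-4) = 270*(-4) = -1080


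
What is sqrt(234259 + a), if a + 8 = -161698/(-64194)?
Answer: 2*sqrt(60333013321503)/32097 ≈ 484.00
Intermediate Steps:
a = -175927/32097 (a = -8 - 161698/(-64194) = -8 - 161698*(-1/64194) = -8 + 80849/32097 = -175927/32097 ≈ -5.4811)
sqrt(234259 + a) = sqrt(234259 - 175927/32097) = sqrt(7518835196/32097) = 2*sqrt(60333013321503)/32097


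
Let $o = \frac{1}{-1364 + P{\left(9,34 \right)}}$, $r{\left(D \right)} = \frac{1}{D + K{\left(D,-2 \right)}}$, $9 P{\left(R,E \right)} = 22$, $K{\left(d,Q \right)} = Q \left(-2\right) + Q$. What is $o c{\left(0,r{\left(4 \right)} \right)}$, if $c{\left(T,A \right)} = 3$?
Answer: $- \frac{27}{12254} \approx -0.0022034$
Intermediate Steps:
$K{\left(d,Q \right)} = - Q$ ($K{\left(d,Q \right)} = - 2 Q + Q = - Q$)
$P{\left(R,E \right)} = \frac{22}{9}$ ($P{\left(R,E \right)} = \frac{1}{9} \cdot 22 = \frac{22}{9}$)
$r{\left(D \right)} = \frac{1}{2 + D}$ ($r{\left(D \right)} = \frac{1}{D - -2} = \frac{1}{D + 2} = \frac{1}{2 + D}$)
$o = - \frac{9}{12254}$ ($o = \frac{1}{-1364 + \frac{22}{9}} = \frac{1}{- \frac{12254}{9}} = - \frac{9}{12254} \approx -0.00073445$)
$o c{\left(0,r{\left(4 \right)} \right)} = \left(- \frac{9}{12254}\right) 3 = - \frac{27}{12254}$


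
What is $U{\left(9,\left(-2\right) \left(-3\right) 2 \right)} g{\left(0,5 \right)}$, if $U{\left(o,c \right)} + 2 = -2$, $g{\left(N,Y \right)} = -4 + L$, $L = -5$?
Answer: $36$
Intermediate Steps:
$g{\left(N,Y \right)} = -9$ ($g{\left(N,Y \right)} = -4 - 5 = -9$)
$U{\left(o,c \right)} = -4$ ($U{\left(o,c \right)} = -2 - 2 = -4$)
$U{\left(9,\left(-2\right) \left(-3\right) 2 \right)} g{\left(0,5 \right)} = \left(-4\right) \left(-9\right) = 36$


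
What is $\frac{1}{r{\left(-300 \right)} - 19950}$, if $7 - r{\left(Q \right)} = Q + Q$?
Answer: $- \frac{1}{19343} \approx -5.1698 \cdot 10^{-5}$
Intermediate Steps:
$r{\left(Q \right)} = 7 - 2 Q$ ($r{\left(Q \right)} = 7 - \left(Q + Q\right) = 7 - 2 Q$)
$\frac{1}{r{\left(-300 \right)} - 19950} = \frac{1}{\left(7 - -600\right) - 19950} = \frac{1}{\left(7 + 600\right) - 19950} = \frac{1}{607 - 19950} = \frac{1}{-19343} = - \frac{1}{19343}$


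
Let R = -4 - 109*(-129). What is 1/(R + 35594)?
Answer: 1/49651 ≈ 2.0141e-5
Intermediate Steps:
R = 14057 (R = -4 + 14061 = 14057)
1/(R + 35594) = 1/(14057 + 35594) = 1/49651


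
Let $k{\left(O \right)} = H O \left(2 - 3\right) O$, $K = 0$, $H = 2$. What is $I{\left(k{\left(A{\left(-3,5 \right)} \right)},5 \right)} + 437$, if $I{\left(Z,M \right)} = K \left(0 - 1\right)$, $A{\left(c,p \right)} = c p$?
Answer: $437$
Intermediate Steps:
$k{\left(O \right)} = - 2 O^{2}$ ($k{\left(O \right)} = 2 O \left(2 - 3\right) O = 2 O \left(-1\right) O = 2 \left(- O\right) O = - 2 O O = - 2 O^{2}$)
$I{\left(Z,M \right)} = 0$ ($I{\left(Z,M \right)} = 0 \left(0 - 1\right) = 0 \left(-1\right) = 0$)
$I{\left(k{\left(A{\left(-3,5 \right)} \right)},5 \right)} + 437 = 0 + 437 = 437$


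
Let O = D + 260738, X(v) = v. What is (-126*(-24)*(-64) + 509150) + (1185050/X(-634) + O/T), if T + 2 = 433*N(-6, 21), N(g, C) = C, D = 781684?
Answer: 904495062057/2881847 ≈ 3.1386e+5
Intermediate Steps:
O = 1042422 (O = 781684 + 260738 = 1042422)
T = 9091 (T = -2 + 433*21 = -2 + 9093 = 9091)
(-126*(-24)*(-64) + 509150) + (1185050/X(-634) + O/T) = (-126*(-24)*(-64) + 509150) + (1185050/(-634) + 1042422/9091) = (3024*(-64) + 509150) + (1185050*(-1/634) + 1042422*(1/9091)) = (-193536 + 509150) + (-592525/317 + 1042422/9091) = 315614 - 5056197001/2881847 = 904495062057/2881847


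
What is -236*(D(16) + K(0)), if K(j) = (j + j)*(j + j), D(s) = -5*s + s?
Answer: 15104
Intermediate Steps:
D(s) = -4*s
K(j) = 4*j² (K(j) = (2*j)*(2*j) = 4*j²)
-236*(D(16) + K(0)) = -236*(-4*16 + 4*0²) = -236*(-64 + 4*0) = -236*(-64 + 0) = -236*(-64) = 15104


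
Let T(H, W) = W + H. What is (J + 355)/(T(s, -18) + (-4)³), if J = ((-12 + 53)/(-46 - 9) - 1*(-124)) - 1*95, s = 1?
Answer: -21079/4455 ≈ -4.7315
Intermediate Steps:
T(H, W) = H + W
J = 1554/55 (J = (41/(-55) + 124) - 95 = (41*(-1/55) + 124) - 95 = (-41/55 + 124) - 95 = 6779/55 - 95 = 1554/55 ≈ 28.255)
(J + 355)/(T(s, -18) + (-4)³) = (1554/55 + 355)/((1 - 18) + (-4)³) = 21079/(55*(-17 - 64)) = (21079/55)/(-81) = (21079/55)*(-1/81) = -21079/4455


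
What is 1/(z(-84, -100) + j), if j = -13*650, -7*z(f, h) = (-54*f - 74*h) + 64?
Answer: -7/71150 ≈ -9.8384e-5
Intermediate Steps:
z(f, h) = -64/7 + 54*f/7 + 74*h/7 (z(f, h) = -((-54*f - 74*h) + 64)/7 = -((-74*h - 54*f) + 64)/7 = -(64 - 74*h - 54*f)/7 = -64/7 + 54*f/7 + 74*h/7)
j = -8450
1/(z(-84, -100) + j) = 1/((-64/7 + (54/7)*(-84) + (74/7)*(-100)) - 8450) = 1/((-64/7 - 648 - 7400/7) - 8450) = 1/(-12000/7 - 8450) = 1/(-71150/7) = -7/71150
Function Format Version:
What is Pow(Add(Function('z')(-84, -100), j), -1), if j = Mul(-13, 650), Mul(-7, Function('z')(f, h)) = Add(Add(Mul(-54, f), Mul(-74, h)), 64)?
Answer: Rational(-7, 71150) ≈ -9.8384e-5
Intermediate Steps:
Function('z')(f, h) = Add(Rational(-64, 7), Mul(Rational(54, 7), f), Mul(Rational(74, 7), h)) (Function('z')(f, h) = Mul(Rational(-1, 7), Add(Add(Mul(-54, f), Mul(-74, h)), 64)) = Mul(Rational(-1, 7), Add(Add(Mul(-74, h), Mul(-54, f)), 64)) = Mul(Rational(-1, 7), Add(64, Mul(-74, h), Mul(-54, f))) = Add(Rational(-64, 7), Mul(Rational(54, 7), f), Mul(Rational(74, 7), h)))
j = -8450
Pow(Add(Function('z')(-84, -100), j), -1) = Pow(Add(Add(Rational(-64, 7), Mul(Rational(54, 7), -84), Mul(Rational(74, 7), -100)), -8450), -1) = Pow(Add(Add(Rational(-64, 7), -648, Rational(-7400, 7)), -8450), -1) = Pow(Add(Rational(-12000, 7), -8450), -1) = Pow(Rational(-71150, 7), -1) = Rational(-7, 71150)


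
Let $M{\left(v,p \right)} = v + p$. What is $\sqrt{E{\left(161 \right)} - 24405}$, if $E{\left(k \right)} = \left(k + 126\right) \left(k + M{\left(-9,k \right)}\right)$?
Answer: $\sqrt{65426} \approx 255.79$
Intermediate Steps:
$M{\left(v,p \right)} = p + v$
$E{\left(k \right)} = \left(-9 + 2 k\right) \left(126 + k\right)$ ($E{\left(k \right)} = \left(k + 126\right) \left(k + \left(k - 9\right)\right) = \left(126 + k\right) \left(k + \left(-9 + k\right)\right) = \left(126 + k\right) \left(-9 + 2 k\right) = \left(-9 + 2 k\right) \left(126 + k\right)$)
$\sqrt{E{\left(161 \right)} - 24405} = \sqrt{\left(-1134 + 2 \cdot 161^{2} + 243 \cdot 161\right) - 24405} = \sqrt{\left(-1134 + 2 \cdot 25921 + 39123\right) - 24405} = \sqrt{\left(-1134 + 51842 + 39123\right) - 24405} = \sqrt{89831 - 24405} = \sqrt{65426}$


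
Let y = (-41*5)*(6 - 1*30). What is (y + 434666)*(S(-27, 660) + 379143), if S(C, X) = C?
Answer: 166654085976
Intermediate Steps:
y = 4920 (y = -205*(6 - 30) = -205*(-24) = 4920)
(y + 434666)*(S(-27, 660) + 379143) = (4920 + 434666)*(-27 + 379143) = 439586*379116 = 166654085976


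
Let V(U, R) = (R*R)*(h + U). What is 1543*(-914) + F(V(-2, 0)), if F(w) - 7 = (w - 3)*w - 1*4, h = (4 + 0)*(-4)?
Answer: -1410299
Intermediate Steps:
h = -16 (h = 4*(-4) = -16)
V(U, R) = R²*(-16 + U) (V(U, R) = (R*R)*(-16 + U) = R²*(-16 + U))
F(w) = 3 + w*(-3 + w) (F(w) = 7 + ((w - 3)*w - 1*4) = 7 + ((-3 + w)*w - 4) = 7 + (w*(-3 + w) - 4) = 7 + (-4 + w*(-3 + w)) = 3 + w*(-3 + w))
1543*(-914) + F(V(-2, 0)) = 1543*(-914) + (3 + (0²*(-16 - 2))² - 3*0²*(-16 - 2)) = -1410302 + (3 + (0*(-18))² - 0*(-18)) = -1410302 + (3 + 0² - 3*0) = -1410302 + (3 + 0 + 0) = -1410302 + 3 = -1410299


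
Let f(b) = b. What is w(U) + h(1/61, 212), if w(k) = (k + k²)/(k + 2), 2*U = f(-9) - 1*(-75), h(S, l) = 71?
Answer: 3607/35 ≈ 103.06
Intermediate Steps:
U = 33 (U = (-9 - 1*(-75))/2 = (-9 + 75)/2 = (½)*66 = 33)
w(k) = (k + k²)/(2 + k)
w(U) + h(1/61, 212) = 33*(1 + 33)/(2 + 33) + 71 = 33*34/35 + 71 = 33*(1/35)*34 + 71 = 1122/35 + 71 = 3607/35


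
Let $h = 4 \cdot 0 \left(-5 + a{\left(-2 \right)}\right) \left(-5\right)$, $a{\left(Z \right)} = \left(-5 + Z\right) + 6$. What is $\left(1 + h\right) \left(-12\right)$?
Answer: $-12$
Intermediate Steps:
$a{\left(Z \right)} = 1 + Z$
$h = 0$ ($h = 4 \cdot 0 \left(-5 + \left(1 - 2\right)\right) \left(-5\right) = 4 \cdot 0 \left(-5 - 1\right) \left(-5\right) = 4 \cdot 0 \left(-6\right) \left(-5\right) = 4 \cdot 0 \left(-5\right) = 0 \left(-5\right) = 0$)
$\left(1 + h\right) \left(-12\right) = \left(1 + 0\right) \left(-12\right) = 1 \left(-12\right) = -12$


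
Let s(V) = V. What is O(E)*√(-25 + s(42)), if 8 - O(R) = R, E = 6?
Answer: 2*√17 ≈ 8.2462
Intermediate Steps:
O(R) = 8 - R
O(E)*√(-25 + s(42)) = (8 - 1*6)*√(-25 + 42) = (8 - 6)*√17 = 2*√17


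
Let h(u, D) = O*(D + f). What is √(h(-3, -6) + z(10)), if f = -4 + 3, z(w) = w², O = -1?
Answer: √107 ≈ 10.344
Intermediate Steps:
f = -1
h(u, D) = 1 - D (h(u, D) = -(D - 1) = -(-1 + D) = 1 - D)
√(h(-3, -6) + z(10)) = √((1 - 1*(-6)) + 10²) = √((1 + 6) + 100) = √(7 + 100) = √107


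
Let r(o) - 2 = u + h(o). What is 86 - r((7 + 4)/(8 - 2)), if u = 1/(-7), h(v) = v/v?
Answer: 582/7 ≈ 83.143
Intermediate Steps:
h(v) = 1
u = -1/7 ≈ -0.14286
r(o) = 20/7 (r(o) = 2 + (-1/7 + 1) = 2 + 6/7 = 20/7)
86 - r((7 + 4)/(8 - 2)) = 86 - 1*20/7 = 86 - 20/7 = 582/7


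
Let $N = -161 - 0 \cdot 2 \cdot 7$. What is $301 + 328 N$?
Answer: $-52507$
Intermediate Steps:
$N = -161$ ($N = -161 - 0 \cdot 7 = -161 - 0 = -161 + 0 = -161$)
$301 + 328 N = 301 + 328 \left(-161\right) = 301 - 52808 = -52507$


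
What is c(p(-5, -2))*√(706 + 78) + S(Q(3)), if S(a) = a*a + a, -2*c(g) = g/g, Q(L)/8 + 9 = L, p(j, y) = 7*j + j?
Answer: 2242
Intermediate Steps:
p(j, y) = 8*j
Q(L) = -72 + 8*L
c(g) = -½ (c(g) = -g/(2*g) = -½*1 = -½)
S(a) = a + a² (S(a) = a² + a = a + a²)
c(p(-5, -2))*√(706 + 78) + S(Q(3)) = -√(706 + 78)/2 + (-72 + 8*3)*(1 + (-72 + 8*3)) = -√784/2 + (-72 + 24)*(1 + (-72 + 24)) = -½*28 - 48*(1 - 48) = -14 - 48*(-47) = -14 + 2256 = 2242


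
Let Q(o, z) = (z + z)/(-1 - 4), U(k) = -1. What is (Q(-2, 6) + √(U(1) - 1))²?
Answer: 94/25 - 24*I*√2/5 ≈ 3.76 - 6.7882*I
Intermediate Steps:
Q(o, z) = -2*z/5 (Q(o, z) = (2*z)/(-5) = (2*z)*(-⅕) = -2*z/5)
(Q(-2, 6) + √(U(1) - 1))² = (-⅖*6 + √(-1 - 1))² = (-12/5 + √(-2))² = (-12/5 + I*√2)²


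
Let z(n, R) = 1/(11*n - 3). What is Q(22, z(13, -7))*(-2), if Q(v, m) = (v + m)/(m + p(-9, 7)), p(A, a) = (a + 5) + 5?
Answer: -6162/2381 ≈ -2.5880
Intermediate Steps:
p(A, a) = 10 + a (p(A, a) = (5 + a) + 5 = 10 + a)
z(n, R) = 1/(-3 + 11*n)
Q(v, m) = (m + v)/(17 + m) (Q(v, m) = (v + m)/(m + (10 + 7)) = (m + v)/(m + 17) = (m + v)/(17 + m))
Q(22, z(13, -7))*(-2) = ((1/(-3 + 11*13) + 22)/(17 + 1/(-3 + 11*13)))*(-2) = ((1/(-3 + 143) + 22)/(17 + 1/(-3 + 143)))*(-2) = ((1/140 + 22)/(17 + 1/140))*(-2) = ((3081/140)/(2381/140))*(-2) = ((140/2381)*(3081/140))*(-2) = (3081/2381)*(-2) = -6162/2381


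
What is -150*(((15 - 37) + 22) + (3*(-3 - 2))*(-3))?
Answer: -6750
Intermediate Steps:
-150*(((15 - 37) + 22) + (3*(-3 - 2))*(-3)) = -150*((-22 + 22) + (3*(-5))*(-3)) = -150*(0 - 15*(-3)) = -150*(0 + 45) = -150*45 = -6750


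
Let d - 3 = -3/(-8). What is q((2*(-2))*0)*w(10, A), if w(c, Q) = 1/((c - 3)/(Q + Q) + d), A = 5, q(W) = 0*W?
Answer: 0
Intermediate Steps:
d = 27/8 (d = 3 - 3/(-8) = 3 - 3*(-1/8) = 3 + 3/8 = 27/8 ≈ 3.3750)
q(W) = 0
w(c, Q) = 1/(27/8 + (-3 + c)/(2*Q)) (w(c, Q) = 1/((c - 3)/(Q + Q) + 27/8) = 1/((-3 + c)/((2*Q)) + 27/8) = 1/((-3 + c)*(1/(2*Q)) + 27/8) = 1/((-3 + c)/(2*Q) + 27/8) = 1/(27/8 + (-3 + c)/(2*Q)))
q((2*(-2))*0)*w(10, A) = 0*(8*5/(-12 + 4*10 + 27*5)) = 0*(8*5/(-12 + 40 + 135)) = 0*(8*5/163) = 0*(8*5*(1/163)) = 0*(40/163) = 0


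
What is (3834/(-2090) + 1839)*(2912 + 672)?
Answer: 6880699392/1045 ≈ 6.5844e+6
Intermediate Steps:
(3834/(-2090) + 1839)*(2912 + 672) = (3834*(-1/2090) + 1839)*3584 = (-1917/1045 + 1839)*3584 = (1919838/1045)*3584 = 6880699392/1045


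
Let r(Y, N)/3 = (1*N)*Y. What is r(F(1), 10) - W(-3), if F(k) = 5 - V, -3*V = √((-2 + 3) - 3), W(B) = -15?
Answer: 165 + 10*I*√2 ≈ 165.0 + 14.142*I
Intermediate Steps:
V = -I*√2/3 (V = -√((-2 + 3) - 3)/3 = -√(1 - 3)/3 = -I*√2/3 ≈ -0.4714*I)
F(k) = 5 + I*√2/3 (F(k) = 5 - (-1)*I*√2/3 = 5 + I*√2/3)
r(Y, N) = 3*N*Y (r(Y, N) = 3*((1*N)*Y) = 3*(N*Y) = 3*N*Y)
r(F(1), 10) - W(-3) = 3*10*(5 + I*√2/3) - 1*(-15) = (150 + 10*I*√2) + 15 = 165 + 10*I*√2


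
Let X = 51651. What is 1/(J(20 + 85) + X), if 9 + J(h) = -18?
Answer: 1/51624 ≈ 1.9371e-5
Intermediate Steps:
J(h) = -27 (J(h) = -9 - 18 = -27)
1/(J(20 + 85) + X) = 1/(-27 + 51651) = 1/51624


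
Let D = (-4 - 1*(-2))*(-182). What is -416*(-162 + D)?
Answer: -84032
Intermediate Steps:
D = 364 (D = (-4 + 2)*(-182) = -2*(-182) = 364)
-416*(-162 + D) = -416*(-162 + 364) = -416*202 = -84032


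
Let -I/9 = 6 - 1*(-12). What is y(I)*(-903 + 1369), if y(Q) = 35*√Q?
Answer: 146790*I*√2 ≈ 2.0759e+5*I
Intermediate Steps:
I = -162 (I = -9*(6 - 1*(-12)) = -9*(6 + 12) = -9*18 = -162)
y(I)*(-903 + 1369) = (35*√(-162))*(-903 + 1369) = (35*(9*I*√2))*466 = (315*I*√2)*466 = 146790*I*√2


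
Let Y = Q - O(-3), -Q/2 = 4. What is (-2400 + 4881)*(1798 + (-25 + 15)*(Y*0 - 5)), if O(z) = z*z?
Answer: 4584888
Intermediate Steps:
Q = -8 (Q = -2*4 = -8)
O(z) = z**2
Y = -17 (Y = -8 - 1*(-3)**2 = -8 - 1*9 = -8 - 9 = -17)
(-2400 + 4881)*(1798 + (-25 + 15)*(Y*0 - 5)) = (-2400 + 4881)*(1798 + (-25 + 15)*(-17*0 - 5)) = 2481*(1798 - 10*(0 - 5)) = 2481*(1798 - 10*(-5)) = 2481*(1798 + 50) = 2481*1848 = 4584888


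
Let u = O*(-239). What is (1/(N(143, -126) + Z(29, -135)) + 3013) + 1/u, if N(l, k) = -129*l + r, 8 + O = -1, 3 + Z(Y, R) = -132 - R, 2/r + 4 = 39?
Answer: 4184388964567/1388778093 ≈ 3013.0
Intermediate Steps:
r = 2/35 (r = 2/(-4 + 39) = 2/35 ≈ 0.057143)
Z(Y, R) = -135 - R (Z(Y, R) = -3 + (-132 - R) = -135 - R)
O = -9 (O = -8 - 1 = -9)
N(l, k) = 2/35 - 129*l (N(l, k) = -129*l + 2/35 = 2/35 - 129*l)
u = 2151 (u = -9*(-239) = 2151)
(1/(N(143, -126) + Z(29, -135)) + 3013) + 1/u = (1/((2/35 - 129*143) + (-135 - 1*(-135))) + 3013) + 1/2151 = (1/((2/35 - 18447) + (-135 + 135)) + 3013) + 1/2151 = (1/(-645643/35 + 0) + 3013) + 1/2151 = (1/(-645643/35) + 3013) + 1/2151 = (-35/645643 + 3013) + 1/2151 = 1945322324/645643 + 1/2151 = 4184388964567/1388778093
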